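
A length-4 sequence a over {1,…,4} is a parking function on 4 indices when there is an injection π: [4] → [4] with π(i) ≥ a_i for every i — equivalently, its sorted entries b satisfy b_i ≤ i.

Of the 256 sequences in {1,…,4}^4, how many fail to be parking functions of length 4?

|PF(4,4)| = (5−4)·5^(4−1) = 1·125 = 125 (Konheim–Weiss)
One tuple (4,4,1,4) → sorted (1,4,4,4): b_2=4>2, not a PF.
Total 256; non-PF = 256−125 = 131

131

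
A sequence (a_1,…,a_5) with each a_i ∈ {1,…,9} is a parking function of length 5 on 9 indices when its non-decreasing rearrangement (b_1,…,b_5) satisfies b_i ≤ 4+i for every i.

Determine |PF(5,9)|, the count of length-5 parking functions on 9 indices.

50000

Count = 5·10^4 = 5×10000 = 50000
One tuple (9,2,6,6,8) → sorted (2,6,6,8,9): b_i ≤ 4+i ∀i, a PF.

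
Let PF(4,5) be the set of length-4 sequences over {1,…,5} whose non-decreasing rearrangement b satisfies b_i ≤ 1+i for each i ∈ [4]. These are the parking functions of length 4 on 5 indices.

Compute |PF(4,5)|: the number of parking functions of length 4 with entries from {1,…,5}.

#PF = 2·6^3 = 2×216 = 432 (Pollak)
E.g. (4,3,2,5) → sorted (2,3,4,5): b_i ≤ 1+i ∀i, a PF.

432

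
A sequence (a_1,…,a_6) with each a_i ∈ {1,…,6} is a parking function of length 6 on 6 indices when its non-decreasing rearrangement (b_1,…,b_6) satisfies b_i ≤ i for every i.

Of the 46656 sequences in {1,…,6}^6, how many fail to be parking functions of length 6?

29849

|PF| = (7−6)·7^(6−1) = 1·16807 = 16807 (Pollak)
One tuple (3,6,6,3,3,4) → sorted (3,3,3,4,6,6): b_1=3>1, not a PF.
6^6 − 16807 = 46656 − 16807 = 29849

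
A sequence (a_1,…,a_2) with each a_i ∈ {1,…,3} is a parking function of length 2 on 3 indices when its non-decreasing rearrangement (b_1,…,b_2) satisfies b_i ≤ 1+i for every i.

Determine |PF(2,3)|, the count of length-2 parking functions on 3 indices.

8

#PF = 2·4^1 = 2×4 = 8 [KW]
One tuple (2,1) → sorted (1,2): b_i ≤ 1+i ∀i, a PF.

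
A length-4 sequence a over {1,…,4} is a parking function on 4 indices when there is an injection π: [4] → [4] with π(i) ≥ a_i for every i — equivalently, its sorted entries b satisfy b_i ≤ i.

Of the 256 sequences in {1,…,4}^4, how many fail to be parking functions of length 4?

131

Count = (4−4+1)·(4+1)^(4−1) = 1 · 125 = 125 (Konheim–Weiss)
Check (2,4,2,2) → sorted (2,2,2,4): b_1=2>1, not a PF.
Total 256; non-PF = 256−125 = 131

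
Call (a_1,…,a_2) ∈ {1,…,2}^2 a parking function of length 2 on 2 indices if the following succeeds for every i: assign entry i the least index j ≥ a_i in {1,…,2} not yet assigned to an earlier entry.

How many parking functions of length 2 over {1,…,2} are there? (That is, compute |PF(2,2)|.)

|PF| = 1·3^1 = 1 · 3 = 3 (Konheim–Weiss)
Check (2,1) → sorted (1,2): b_i ≤ i ∀i, a PF.

3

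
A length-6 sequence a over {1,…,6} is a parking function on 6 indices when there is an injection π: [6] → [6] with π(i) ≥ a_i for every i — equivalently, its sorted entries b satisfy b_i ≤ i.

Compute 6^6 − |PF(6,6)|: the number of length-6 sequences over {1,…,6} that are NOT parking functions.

29849

|PF(6,6)| = 1·7^5 = 1 · 16807 = 16807
Example (6,4,5,4,5,6) → sorted (4,4,5,5,6,6): b_1=4>1, not a PF.
6^6 − 16807 = 46656 − 16807 = 29849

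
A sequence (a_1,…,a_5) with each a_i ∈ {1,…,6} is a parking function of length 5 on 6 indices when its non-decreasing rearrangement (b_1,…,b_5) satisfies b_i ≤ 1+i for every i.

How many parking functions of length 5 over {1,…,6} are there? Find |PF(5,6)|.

Count = 2·7^4 = 2 · 2401 = 4802 (Konheim–Weiss)
Example (3,1,5,6,4) → sorted (1,3,4,5,6): b_i ≤ 1+i ∀i, a PF.

4802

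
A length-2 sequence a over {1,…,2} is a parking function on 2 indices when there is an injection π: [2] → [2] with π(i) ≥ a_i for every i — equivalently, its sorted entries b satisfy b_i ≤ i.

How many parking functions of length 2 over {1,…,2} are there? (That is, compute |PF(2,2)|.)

3

#PF = (2+1−2)·(2+1)^{2−1} = 1 · 3 = 3 [KW]
One tuple (1,2) → sorted (1,2): b_i ≤ i ∀i, a PF.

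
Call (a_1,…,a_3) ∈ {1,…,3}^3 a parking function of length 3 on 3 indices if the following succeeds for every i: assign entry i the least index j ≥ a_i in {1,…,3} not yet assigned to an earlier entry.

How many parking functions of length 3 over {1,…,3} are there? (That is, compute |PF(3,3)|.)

16

|PF| = 1·4^2 = 1·16 = 16 (Pollak)
E.g. (1,1,2) → sorted (1,1,2): b_i ≤ i ∀i, a PF.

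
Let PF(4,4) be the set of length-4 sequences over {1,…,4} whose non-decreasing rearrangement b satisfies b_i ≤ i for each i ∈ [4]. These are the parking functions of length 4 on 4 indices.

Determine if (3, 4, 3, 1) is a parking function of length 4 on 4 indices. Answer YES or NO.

Order a: b = (1, 3, 3, 4).
  b_1=1 ≤ 1
  b_2=3 > 2
  fails at i=2 ⇒ NO

NO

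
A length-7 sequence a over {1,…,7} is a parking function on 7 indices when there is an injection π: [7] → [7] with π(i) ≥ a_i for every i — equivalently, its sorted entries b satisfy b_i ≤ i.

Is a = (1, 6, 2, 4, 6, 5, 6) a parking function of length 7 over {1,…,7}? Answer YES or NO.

NO

Rearranged: b = (1, 2, 4, 5, 6, 6, 6).
  b_1=1 ≤ 1
  b_2=2 ≤ 2
  b_3=4 > 3
  fails at i=3 ⇒ NO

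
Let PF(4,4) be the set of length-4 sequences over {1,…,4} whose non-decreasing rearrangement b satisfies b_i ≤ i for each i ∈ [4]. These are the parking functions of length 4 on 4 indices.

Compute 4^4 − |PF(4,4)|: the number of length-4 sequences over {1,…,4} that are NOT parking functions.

|PF(4,4)| = 1·5^3 = 1 · 125 = 125 (Konheim–Weiss)
Check (4,2,3,4) → sorted (2,3,4,4): b_1=2>1, not a PF.
So 256 − 125 = 131 fail.

131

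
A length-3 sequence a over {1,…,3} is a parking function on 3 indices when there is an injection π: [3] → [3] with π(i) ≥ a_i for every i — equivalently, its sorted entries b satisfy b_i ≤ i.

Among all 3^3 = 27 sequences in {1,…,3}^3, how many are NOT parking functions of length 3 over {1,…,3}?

#PF = (3+1−3)·(3+1)^{3−1} = 1·16 = 16
One tuple (3,1,3) → sorted (1,3,3): b_2=3>2, not a PF.
Total 27; non-PF = 27−16 = 11

11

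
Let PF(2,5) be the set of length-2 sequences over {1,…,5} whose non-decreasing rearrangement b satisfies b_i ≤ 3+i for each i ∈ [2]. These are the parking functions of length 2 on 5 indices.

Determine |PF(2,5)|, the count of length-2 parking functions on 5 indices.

24

|PF| = (6−2)·6^(2−1) = 4·6 = 24 (Pollak)
One tuple (5,2) → sorted (2,5): b_i ≤ 3+i ∀i, a PF.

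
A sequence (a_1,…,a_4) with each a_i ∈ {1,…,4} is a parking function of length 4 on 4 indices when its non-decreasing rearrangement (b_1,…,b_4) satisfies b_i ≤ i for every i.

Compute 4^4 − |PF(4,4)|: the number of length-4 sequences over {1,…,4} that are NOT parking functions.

Count = (5−4)·5^(4−1) = 1×125 = 125 [KW]
One tuple (4,2,4,2) → sorted (2,2,4,4): b_1=2>1, not a PF.
Total 256; non-PF = 256−125 = 131

131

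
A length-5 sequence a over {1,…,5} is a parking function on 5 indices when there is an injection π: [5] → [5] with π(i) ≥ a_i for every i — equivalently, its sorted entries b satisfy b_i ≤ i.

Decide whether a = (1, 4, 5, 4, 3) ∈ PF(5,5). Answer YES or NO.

NO

Order a: b = (1, 3, 4, 4, 5).
  b_1=1 ≤ 1
  b_2=3 > 2
  fails at i=2 ⇒ NO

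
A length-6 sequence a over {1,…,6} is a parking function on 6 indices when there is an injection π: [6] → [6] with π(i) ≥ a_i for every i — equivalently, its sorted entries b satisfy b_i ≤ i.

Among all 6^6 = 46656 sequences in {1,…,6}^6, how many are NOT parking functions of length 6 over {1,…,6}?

29849

#PF = 1·7^5 = 1 · 16807 = 16807 [KW]
Example (6,5,6,6,4,4) → sorted (4,4,5,6,6,6): b_1=4>1, not a PF.
Total 46656; non-PF = 46656−16807 = 29849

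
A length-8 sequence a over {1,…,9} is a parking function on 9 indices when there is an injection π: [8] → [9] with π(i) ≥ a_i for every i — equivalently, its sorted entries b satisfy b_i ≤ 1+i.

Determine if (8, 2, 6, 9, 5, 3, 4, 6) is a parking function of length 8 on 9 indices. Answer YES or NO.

Rearranged: b = (2, 3, 4, 5, 6, 6, 8, 9).
  b_1=2 ≤ 2
  b_2=3 ≤ 3
  b_3=4 ≤ 4
  b_4=5 ≤ 5
  b_5=6 ≤ 6
  b_6=6 ≤ 7
  b_7=8 ≤ 8
  b_8=9 ≤ 9
All bounds hold ⇒ YES

YES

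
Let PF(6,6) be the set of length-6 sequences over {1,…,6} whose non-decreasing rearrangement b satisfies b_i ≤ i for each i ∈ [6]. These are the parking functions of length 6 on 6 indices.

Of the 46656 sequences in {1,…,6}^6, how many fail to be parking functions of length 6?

29849

Count = (6+1−6)·(6+1)^{6−1} = 1·16807 = 16807 (Konheim–Weiss)
E.g. (4,5,5,4,4,5) → sorted (4,4,4,5,5,5): b_1=4>1, not a PF.
6^6 − 16807 = 46656 − 16807 = 29849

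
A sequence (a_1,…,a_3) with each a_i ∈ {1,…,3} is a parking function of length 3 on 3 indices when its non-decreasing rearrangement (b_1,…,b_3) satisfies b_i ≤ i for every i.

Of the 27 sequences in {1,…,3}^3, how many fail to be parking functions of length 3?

11

#PF = 1·4^2 = 1·16 = 16 (Pollak)
E.g. (3,3,3) → sorted (3,3,3): b_1=3>1, not a PF.
3^3 − 16 = 27 − 16 = 11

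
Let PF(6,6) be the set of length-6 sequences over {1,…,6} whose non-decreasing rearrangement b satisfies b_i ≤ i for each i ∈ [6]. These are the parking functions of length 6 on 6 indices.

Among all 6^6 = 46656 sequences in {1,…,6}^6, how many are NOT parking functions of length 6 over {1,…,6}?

29849

|PF(6,6)| = (6+1−6)·(6+1)^{6−1} = 1 · 16807 = 16807 (Pollak)
One tuple (6,6,6,4,4,2) → sorted (2,4,4,6,6,6): b_1=2>1, not a PF.
So 46656 − 16807 = 29849 fail.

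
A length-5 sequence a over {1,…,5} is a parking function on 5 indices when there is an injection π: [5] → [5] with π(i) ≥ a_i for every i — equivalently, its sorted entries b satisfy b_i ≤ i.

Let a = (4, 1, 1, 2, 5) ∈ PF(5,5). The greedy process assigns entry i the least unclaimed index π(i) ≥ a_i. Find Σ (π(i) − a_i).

Σπ = 5·6/2 = 15 (π permutes [5]); Σa = 4+1+1+2+5 = 13; disp = 15−13 = 2.

2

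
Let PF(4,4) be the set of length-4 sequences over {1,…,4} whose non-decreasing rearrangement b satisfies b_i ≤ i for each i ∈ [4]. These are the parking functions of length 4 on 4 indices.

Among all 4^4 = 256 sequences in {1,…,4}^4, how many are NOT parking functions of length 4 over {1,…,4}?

131

Count = (5−4)·5^(4−1) = 1 · 125 = 125
One tuple (3,4,1,4) → sorted (1,3,4,4): b_2=3>2, not a PF.
4^4 − 125 = 256 − 125 = 131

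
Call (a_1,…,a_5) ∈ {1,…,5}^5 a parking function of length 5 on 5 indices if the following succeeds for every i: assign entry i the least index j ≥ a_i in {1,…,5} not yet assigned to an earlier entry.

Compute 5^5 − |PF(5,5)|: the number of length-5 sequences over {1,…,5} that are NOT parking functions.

|PF| = (6−5)·6^(5−1) = 1·1296 = 1296 (Konheim–Weiss)
Example (4,2,5,4,4) → sorted (2,4,4,4,5): b_1=2>1, not a PF.
Total 3125; non-PF = 3125−1296 = 1829

1829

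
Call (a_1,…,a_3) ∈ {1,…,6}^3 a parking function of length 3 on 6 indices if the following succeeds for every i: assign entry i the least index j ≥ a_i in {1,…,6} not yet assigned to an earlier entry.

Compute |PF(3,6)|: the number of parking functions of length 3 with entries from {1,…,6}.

|PF(3,6)| = 4·7^2 = 4 · 49 = 196 [KW]
Example (1,4,4) → sorted (1,4,4): b_i ≤ 3+i ∀i, a PF.

196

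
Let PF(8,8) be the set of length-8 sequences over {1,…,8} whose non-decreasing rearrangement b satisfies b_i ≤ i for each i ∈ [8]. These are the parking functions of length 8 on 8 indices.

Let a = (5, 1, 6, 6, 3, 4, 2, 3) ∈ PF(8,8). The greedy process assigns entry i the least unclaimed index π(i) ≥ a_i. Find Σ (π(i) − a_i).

6

Σπ(i) = 1+…+8 = 36; Σa = 5+1+6+6+3+4+2+3 = 30; disp = 36−30 = 6.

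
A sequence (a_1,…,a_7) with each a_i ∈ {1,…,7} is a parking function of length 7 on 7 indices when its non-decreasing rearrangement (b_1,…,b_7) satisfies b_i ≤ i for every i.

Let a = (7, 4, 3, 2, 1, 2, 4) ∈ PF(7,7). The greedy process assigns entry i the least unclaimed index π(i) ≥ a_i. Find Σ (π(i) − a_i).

5

Σπ = 7·8/2 = 28 (π permutes [7]); Σa = 7+4+3+2+1+2+4 = 23; disp = 28−23 = 5.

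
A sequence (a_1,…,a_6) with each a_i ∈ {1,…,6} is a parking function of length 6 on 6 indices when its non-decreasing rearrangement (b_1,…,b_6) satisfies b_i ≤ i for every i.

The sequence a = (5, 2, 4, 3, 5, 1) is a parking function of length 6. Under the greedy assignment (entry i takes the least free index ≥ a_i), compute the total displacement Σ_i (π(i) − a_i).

1

Σπ = 21 ({1..6} each once); Σa = 5+2+4+3+5+1 = 20; disp = 21−20 = 1.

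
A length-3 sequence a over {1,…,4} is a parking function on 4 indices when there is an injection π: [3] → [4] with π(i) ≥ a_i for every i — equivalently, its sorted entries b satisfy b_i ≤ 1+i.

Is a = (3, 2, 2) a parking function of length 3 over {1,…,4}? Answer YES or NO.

YES

Rearranged: b = (2, 2, 3).
  b_1=2 ≤ 2
  b_2=2 ≤ 3
  b_3=3 ≤ 4
All bounds hold ⇒ YES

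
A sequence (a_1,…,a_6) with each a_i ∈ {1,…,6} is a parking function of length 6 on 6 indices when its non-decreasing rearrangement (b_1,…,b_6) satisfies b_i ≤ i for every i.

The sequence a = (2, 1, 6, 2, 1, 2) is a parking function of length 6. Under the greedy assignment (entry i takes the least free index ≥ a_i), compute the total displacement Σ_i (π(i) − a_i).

Σπ = 21 ({1..6} each once); Σa = 2+1+6+2+1+2 = 14; disp = 21−14 = 7.

7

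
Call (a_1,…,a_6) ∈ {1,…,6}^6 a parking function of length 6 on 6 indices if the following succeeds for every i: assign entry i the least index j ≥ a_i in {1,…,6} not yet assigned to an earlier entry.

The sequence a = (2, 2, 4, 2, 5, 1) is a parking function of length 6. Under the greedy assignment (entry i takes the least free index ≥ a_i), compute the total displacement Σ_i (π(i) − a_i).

5

Σπ(i) = 1+…+6 = 21; Σa = 2+2+4+2+5+1 = 16; disp = 21−16 = 5.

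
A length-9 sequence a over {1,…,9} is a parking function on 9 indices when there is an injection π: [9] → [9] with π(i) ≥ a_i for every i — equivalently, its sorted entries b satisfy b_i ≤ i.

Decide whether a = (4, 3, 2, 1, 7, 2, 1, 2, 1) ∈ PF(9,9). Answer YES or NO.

Order a: b = (1, 1, 1, 2, 2, 2, 3, 4, 7).
  b_1=1 ≤ 1
  b_2=1 ≤ 2
  b_3=1 ≤ 3
  b_4=2 ≤ 4
  b_5=2 ≤ 5
  b_6=2 ≤ 6
  b_7=3 ≤ 7
  b_8=4 ≤ 8
  b_9=7 ≤ 9
All bounds hold ⇒ YES

YES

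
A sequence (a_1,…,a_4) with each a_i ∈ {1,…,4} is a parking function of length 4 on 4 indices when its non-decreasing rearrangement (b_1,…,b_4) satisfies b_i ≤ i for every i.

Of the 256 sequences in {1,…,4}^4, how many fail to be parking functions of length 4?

|PF| = (4−4+1)·(4+1)^(4−1) = 1 · 125 = 125
Example (3,4,3,4) → sorted (3,3,4,4): b_1=3>1, not a PF.
So 256 − 125 = 131 fail.

131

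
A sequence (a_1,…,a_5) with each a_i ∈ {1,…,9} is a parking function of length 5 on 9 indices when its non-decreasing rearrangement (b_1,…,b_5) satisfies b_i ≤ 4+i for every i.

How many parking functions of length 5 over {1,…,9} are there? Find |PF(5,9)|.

#PF = 5·10^4 = 5·10000 = 50000 (Konheim–Weiss)
Example (1,8,1,1,1) → sorted (1,1,1,1,8): b_i ≤ 4+i ∀i, a PF.

50000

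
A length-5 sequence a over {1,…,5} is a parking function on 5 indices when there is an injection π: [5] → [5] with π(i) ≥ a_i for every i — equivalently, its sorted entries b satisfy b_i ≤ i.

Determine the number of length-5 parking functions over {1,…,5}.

1296

#PF = (5−5+1)·(5+1)^(5−1) = 1×1296 = 1296
Check (2,4,4,1,1) → sorted (1,1,2,4,4): b_i ≤ i ∀i, a PF.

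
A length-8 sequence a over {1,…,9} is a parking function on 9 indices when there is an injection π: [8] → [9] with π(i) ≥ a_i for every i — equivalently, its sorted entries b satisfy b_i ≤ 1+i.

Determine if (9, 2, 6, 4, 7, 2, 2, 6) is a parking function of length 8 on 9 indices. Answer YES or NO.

Rearranged: b = (2, 2, 2, 4, 6, 6, 7, 9).
  b_1=2 ≤ 2
  b_2=2 ≤ 3
  b_3=2 ≤ 4
  b_4=4 ≤ 5
  b_5=6 ≤ 6
  b_6=6 ≤ 7
  b_7=7 ≤ 8
  b_8=9 ≤ 9
All bounds hold ⇒ YES

YES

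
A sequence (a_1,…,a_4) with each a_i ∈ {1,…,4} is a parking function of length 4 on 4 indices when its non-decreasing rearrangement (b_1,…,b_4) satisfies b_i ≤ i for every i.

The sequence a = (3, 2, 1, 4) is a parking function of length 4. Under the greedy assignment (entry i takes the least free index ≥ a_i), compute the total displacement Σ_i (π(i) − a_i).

Σπ = 4·5/2 = 10 (π permutes [4]); Σa = 3+2+1+4 = 10; disp = 10−10 = 0.

0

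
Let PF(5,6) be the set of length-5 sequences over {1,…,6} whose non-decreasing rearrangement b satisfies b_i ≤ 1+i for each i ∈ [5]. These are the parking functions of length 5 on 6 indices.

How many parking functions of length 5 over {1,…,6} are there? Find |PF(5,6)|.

#PF = (6−5+1)·(6+1)^(5−1) = 2·2401 = 4802 (Pollak)
E.g. (6,1,3,1,4) → sorted (1,1,3,4,6): b_i ≤ 1+i ∀i, a PF.

4802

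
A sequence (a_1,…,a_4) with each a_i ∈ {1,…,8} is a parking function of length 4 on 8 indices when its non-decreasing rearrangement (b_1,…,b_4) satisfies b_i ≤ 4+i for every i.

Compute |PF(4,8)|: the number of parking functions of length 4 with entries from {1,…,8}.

3645

|PF(4,8)| = (8−4+1)·(8+1)^(4−1) = 5·729 = 3645
Example (2,1,4,6) → sorted (1,2,4,6): b_i ≤ 4+i ∀i, a PF.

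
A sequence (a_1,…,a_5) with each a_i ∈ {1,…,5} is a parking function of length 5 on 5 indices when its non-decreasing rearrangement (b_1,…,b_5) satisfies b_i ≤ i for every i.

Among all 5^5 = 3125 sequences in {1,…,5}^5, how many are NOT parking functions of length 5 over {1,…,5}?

|PF| = (5−5+1)·(5+1)^(5−1) = 1·1296 = 1296
Check (4,4,3,4,4) → sorted (3,4,4,4,4): b_1=3>1, not a PF.
So 3125 − 1296 = 1829 fail.

1829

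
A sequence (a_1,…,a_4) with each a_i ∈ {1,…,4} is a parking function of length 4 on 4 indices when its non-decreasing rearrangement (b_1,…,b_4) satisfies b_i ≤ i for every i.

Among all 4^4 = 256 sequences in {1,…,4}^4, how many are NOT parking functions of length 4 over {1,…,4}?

131

|PF(4,4)| = (4−4+1)·(4+1)^(4−1) = 1·125 = 125 (Konheim–Weiss)
Example (4,4,3,4) → sorted (3,4,4,4): b_1=3>1, not a PF.
So 256 − 125 = 131 fail.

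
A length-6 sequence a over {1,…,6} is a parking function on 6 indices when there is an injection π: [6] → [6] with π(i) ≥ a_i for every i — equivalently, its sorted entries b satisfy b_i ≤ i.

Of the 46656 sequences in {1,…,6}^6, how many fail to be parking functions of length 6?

29849

Count = 1·7^5 = 1·16807 = 16807 [KW]
Check (3,5,5,2,3,2) → sorted (2,2,3,3,5,5): b_1=2>1, not a PF.
So 46656 − 16807 = 29849 fail.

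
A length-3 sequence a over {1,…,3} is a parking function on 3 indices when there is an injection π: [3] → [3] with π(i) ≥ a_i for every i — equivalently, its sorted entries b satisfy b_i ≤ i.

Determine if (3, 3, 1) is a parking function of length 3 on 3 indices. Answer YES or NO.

Rearranged: b = (1, 3, 3).
  b_1=1 ≤ 1
  b_2=3 > 2
  fails at i=2 ⇒ NO

NO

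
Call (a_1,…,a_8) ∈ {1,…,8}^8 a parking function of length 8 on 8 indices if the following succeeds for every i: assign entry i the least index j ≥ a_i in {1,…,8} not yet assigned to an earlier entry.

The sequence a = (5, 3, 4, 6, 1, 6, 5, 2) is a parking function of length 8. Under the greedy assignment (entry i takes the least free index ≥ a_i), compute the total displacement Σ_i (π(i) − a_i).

Σπ(i) = 1+…+8 = 36; Σa = 5+3+4+6+1+6+5+2 = 32; disp = 36−32 = 4.

4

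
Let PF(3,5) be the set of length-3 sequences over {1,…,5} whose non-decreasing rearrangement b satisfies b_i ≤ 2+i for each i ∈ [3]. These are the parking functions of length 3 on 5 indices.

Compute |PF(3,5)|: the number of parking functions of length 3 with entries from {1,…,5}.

#PF = (5+1−3)·(5+1)^{3−1} = 3·36 = 108 [KW]
One tuple (5,3,2) → sorted (2,3,5): b_i ≤ 2+i ∀i, a PF.

108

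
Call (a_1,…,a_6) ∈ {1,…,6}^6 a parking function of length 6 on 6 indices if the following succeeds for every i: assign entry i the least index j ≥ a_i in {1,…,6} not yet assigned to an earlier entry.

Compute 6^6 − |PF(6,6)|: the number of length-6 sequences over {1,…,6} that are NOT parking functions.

#PF = 1·7^5 = 1×16807 = 16807 (Pollak)
One tuple (5,4,4,6,3,5) → sorted (3,4,4,5,5,6): b_1=3>1, not a PF.
6^6 − 16807 = 46656 − 16807 = 29849

29849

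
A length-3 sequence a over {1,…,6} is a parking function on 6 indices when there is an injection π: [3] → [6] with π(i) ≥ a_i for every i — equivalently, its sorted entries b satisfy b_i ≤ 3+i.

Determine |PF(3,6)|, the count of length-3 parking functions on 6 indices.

196

#PF = (7−3)·7^(3−1) = 4 · 49 = 196 [KW]
One tuple (5,4,1) → sorted (1,4,5): b_i ≤ 3+i ∀i, a PF.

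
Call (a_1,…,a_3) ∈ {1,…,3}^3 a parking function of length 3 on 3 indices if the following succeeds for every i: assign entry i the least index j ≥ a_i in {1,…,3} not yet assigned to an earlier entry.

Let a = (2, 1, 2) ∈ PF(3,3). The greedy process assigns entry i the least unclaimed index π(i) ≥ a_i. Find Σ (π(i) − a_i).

Σπ(i) = 1+…+3 = 6; Σa = 2+1+2 = 5; disp = 6−5 = 1.

1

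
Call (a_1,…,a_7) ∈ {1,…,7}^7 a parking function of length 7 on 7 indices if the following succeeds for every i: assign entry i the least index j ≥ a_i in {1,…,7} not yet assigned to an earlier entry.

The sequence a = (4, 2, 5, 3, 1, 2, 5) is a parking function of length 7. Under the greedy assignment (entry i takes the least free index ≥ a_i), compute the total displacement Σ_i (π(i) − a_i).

6

Σπ(i) = 1+…+7 = 28; Σa = 4+2+5+3+1+2+5 = 22; disp = 28−22 = 6.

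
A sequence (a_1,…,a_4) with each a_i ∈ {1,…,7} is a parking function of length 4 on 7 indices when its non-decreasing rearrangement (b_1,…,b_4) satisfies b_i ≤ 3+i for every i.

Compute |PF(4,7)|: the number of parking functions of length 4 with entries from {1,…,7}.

|PF(4,7)| = 4·8^3 = 4 · 512 = 2048 [KW]
One tuple (3,5,7,1) → sorted (1,3,5,7): b_i ≤ 3+i ∀i, a PF.

2048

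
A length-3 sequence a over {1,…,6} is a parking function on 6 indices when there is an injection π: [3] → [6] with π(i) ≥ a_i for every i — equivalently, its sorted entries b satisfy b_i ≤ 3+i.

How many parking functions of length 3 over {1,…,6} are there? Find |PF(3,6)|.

196

|PF(3,6)| = (6+1−3)·(6+1)^{3−1} = 4 · 49 = 196 (Konheim–Weiss)
Example (2,4,2) → sorted (2,2,4): b_i ≤ 3+i ∀i, a PF.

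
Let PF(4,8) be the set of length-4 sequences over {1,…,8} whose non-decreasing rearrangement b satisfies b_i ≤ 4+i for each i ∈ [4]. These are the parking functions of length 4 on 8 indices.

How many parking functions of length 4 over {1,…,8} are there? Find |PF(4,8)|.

3645

|PF| = (8−4+1)·(8+1)^(4−1) = 5×729 = 3645 [KW]
E.g. (4,3,7,5) → sorted (3,4,5,7): b_i ≤ 4+i ∀i, a PF.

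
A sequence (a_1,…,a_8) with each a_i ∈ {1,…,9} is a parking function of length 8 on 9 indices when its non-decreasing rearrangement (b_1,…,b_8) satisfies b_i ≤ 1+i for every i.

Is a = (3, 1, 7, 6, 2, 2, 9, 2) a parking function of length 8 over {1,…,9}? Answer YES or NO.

Sorted: b = (1, 2, 2, 2, 3, 6, 7, 9).
  b_1=1 ≤ 2
  b_2=2 ≤ 3
  b_3=2 ≤ 4
  b_4=2 ≤ 5
  b_5=3 ≤ 6
  b_6=6 ≤ 7
  b_7=7 ≤ 8
  b_8=9 ≤ 9
All bounds hold ⇒ YES

YES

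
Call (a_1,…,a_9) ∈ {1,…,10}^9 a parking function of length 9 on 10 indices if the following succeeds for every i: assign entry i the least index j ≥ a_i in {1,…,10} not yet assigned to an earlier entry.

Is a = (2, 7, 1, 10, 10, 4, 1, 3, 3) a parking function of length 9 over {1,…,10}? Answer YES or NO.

NO

Sorted: b = (1, 1, 2, 3, 3, 4, 7, 10, 10).
  b_1=1 ≤ 2
  b_2=1 ≤ 3
  b_3=2 ≤ 4
  b_4=3 ≤ 5
  b_5=3 ≤ 6
  b_6=4 ≤ 7
  b_7=7 ≤ 8
  b_8=10 > 9
  fails at i=8 ⇒ NO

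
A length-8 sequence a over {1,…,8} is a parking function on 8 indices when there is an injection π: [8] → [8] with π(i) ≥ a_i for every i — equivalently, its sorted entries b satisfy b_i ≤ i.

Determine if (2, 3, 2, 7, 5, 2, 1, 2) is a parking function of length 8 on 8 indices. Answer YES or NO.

YES

Sorted: b = (1, 2, 2, 2, 2, 3, 5, 7).
  b_1=1 ≤ 1
  b_2=2 ≤ 2
  b_3=2 ≤ 3
  b_4=2 ≤ 4
  b_5=2 ≤ 5
  b_6=3 ≤ 6
  b_7=5 ≤ 7
  b_8=7 ≤ 8
All bounds hold ⇒ YES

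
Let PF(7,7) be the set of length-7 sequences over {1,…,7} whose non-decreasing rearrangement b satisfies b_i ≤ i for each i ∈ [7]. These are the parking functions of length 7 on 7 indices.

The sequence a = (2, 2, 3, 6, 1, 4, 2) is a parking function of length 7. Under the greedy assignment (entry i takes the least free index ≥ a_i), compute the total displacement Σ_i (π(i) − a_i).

Σπ = 28 ({1..7} each once); Σa = 2+2+3+6+1+4+2 = 20; disp = 28−20 = 8.

8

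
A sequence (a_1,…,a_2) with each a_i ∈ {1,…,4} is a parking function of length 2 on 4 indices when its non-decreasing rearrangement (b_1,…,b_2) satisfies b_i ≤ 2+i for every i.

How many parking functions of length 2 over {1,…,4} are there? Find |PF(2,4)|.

Count = (4+1−2)·(4+1)^{2−1} = 3×5 = 15 (Pollak)
E.g. (1,1) → sorted (1,1): b_i ≤ 2+i ∀i, a PF.

15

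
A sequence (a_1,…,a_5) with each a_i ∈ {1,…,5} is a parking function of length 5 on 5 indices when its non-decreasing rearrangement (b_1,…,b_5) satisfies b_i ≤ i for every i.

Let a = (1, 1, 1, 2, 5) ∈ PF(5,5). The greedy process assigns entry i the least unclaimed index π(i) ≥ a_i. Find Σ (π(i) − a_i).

5

Σπ = 15 ({1..5} each once); Σa = 1+1+1+2+5 = 10; disp = 15−10 = 5.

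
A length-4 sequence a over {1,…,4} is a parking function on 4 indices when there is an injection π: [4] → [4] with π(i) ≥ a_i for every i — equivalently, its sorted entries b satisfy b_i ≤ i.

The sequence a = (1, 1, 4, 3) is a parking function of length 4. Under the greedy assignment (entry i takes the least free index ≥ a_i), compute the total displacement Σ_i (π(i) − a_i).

Σπ(i) = 1+…+4 = 10; Σa = 1+1+4+3 = 9; disp = 10−9 = 1.

1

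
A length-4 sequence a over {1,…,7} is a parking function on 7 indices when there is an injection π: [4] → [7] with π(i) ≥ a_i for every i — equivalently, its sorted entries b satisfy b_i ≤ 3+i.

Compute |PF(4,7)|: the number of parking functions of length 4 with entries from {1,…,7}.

#PF = (7−4+1)·(7+1)^(4−1) = 4·512 = 2048 (Konheim–Weiss)
E.g. (3,1,5,7) → sorted (1,3,5,7): b_i ≤ 3+i ∀i, a PF.

2048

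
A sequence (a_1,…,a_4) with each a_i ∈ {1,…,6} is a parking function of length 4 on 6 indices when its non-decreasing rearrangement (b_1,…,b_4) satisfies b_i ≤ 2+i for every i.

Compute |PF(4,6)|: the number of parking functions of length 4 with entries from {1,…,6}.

#PF = (6+1−4)·(6+1)^{4−1} = 3·343 = 1029 (Konheim–Weiss)
Check (4,1,4,6) → sorted (1,4,4,6): b_i ≤ 2+i ∀i, a PF.

1029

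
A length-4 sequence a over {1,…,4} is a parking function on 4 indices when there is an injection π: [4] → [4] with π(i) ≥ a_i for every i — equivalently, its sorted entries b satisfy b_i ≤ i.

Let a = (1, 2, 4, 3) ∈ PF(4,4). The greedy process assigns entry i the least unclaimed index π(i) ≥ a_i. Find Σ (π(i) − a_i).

0

Σπ = 4·5/2 = 10 (π permutes [4]); Σa = 1+2+4+3 = 10; disp = 10−10 = 0.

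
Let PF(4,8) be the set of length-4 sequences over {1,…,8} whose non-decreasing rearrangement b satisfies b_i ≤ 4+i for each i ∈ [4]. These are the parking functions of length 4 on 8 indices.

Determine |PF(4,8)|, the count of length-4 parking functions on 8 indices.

Count = (8+1−4)·(8+1)^{4−1} = 5 · 729 = 3645 [KW]
Check (6,1,6,3) → sorted (1,3,6,6): b_i ≤ 4+i ∀i, a PF.

3645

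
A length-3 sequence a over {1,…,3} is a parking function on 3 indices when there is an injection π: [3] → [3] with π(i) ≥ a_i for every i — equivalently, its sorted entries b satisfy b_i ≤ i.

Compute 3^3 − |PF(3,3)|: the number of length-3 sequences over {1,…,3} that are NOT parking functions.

11

#PF = (4−3)·4^(3−1) = 1×16 = 16
Check (3,2,3) → sorted (2,3,3): b_1=2>1, not a PF.
So 27 − 16 = 11 fail.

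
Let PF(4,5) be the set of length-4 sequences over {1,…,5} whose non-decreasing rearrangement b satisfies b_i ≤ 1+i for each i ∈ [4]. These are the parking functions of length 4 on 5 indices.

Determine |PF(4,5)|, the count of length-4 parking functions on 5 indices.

432

Count = (5+1−4)·(5+1)^{4−1} = 2×216 = 432 (Konheim–Weiss)
E.g. (1,3,1,1) → sorted (1,1,1,3): b_i ≤ 1+i ∀i, a PF.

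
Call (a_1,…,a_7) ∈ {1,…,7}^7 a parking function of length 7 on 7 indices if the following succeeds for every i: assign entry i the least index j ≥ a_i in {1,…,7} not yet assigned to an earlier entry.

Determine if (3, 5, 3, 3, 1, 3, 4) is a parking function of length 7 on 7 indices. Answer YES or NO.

NO

Rearranged: b = (1, 3, 3, 3, 3, 4, 5).
  b_1=1 ≤ 1
  b_2=3 > 2
  fails at i=2 ⇒ NO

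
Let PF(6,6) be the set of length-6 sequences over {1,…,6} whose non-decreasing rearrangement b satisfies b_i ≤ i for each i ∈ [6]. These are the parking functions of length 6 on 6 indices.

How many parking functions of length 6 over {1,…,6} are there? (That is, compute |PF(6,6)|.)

|PF(6,6)| = (6−6+1)·(6+1)^(6−1) = 1·16807 = 16807 [KW]
Example (6,1,3,1,5,1) → sorted (1,1,1,3,5,6): b_i ≤ i ∀i, a PF.

16807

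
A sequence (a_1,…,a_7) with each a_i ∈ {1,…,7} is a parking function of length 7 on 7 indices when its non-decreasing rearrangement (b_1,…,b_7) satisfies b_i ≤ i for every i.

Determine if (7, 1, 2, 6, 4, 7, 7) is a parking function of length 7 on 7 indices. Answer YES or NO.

Order a: b = (1, 2, 4, 6, 7, 7, 7).
  b_1=1 ≤ 1
  b_2=2 ≤ 2
  b_3=4 > 3
  fails at i=3 ⇒ NO

NO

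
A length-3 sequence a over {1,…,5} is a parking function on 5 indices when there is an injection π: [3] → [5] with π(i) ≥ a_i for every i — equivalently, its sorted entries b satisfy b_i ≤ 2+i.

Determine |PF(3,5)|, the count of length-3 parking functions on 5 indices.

|PF(3,5)| = (6−3)·6^(3−1) = 3·36 = 108 (Pollak)
Check (4,3,1) → sorted (1,3,4): b_i ≤ 2+i ∀i, a PF.

108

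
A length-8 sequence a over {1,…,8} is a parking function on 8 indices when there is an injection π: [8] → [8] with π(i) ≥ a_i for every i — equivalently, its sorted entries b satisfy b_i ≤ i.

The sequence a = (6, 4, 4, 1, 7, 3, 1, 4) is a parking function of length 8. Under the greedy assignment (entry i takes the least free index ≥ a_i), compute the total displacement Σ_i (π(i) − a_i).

6

Σπ = 36 ({1..8} each once); Σa = 6+4+4+1+7+3+1+4 = 30; disp = 36−30 = 6.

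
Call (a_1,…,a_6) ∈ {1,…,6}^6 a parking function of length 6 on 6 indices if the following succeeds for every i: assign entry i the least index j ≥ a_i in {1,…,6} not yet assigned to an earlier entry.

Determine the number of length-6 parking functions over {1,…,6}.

16807

#PF = (7−6)·7^(6−1) = 1×16807 = 16807 [KW]
Check (1,1,2,2,6,5) → sorted (1,1,2,2,5,6): b_i ≤ i ∀i, a PF.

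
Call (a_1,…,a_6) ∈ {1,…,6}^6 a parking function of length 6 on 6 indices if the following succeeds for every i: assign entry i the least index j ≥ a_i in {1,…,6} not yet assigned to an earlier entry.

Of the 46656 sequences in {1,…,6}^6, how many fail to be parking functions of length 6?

|PF(6,6)| = (6−6+1)·(6+1)^(6−1) = 1×16807 = 16807 (Konheim–Weiss)
E.g. (3,4,3,1,5,5) → sorted (1,3,3,4,5,5): b_2=3>2, not a PF.
6^6 − 16807 = 46656 − 16807 = 29849

29849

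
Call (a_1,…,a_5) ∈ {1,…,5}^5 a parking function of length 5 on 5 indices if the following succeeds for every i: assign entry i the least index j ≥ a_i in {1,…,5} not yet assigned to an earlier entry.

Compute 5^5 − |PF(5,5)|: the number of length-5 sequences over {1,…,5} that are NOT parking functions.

1829

|PF| = (5+1−5)·(5+1)^{5−1} = 1×1296 = 1296 (Pollak)
One tuple (3,5,4,5,5) → sorted (3,4,5,5,5): b_1=3>1, not a PF.
Total 3125; non-PF = 3125−1296 = 1829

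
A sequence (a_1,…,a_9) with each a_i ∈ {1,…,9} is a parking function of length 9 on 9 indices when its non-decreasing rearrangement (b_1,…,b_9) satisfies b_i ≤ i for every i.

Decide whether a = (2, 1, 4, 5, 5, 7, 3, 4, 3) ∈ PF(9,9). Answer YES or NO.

Sorted: b = (1, 2, 3, 3, 4, 4, 5, 5, 7).
  b_1=1 ≤ 1
  b_2=2 ≤ 2
  b_3=3 ≤ 3
  b_4=3 ≤ 4
  b_5=4 ≤ 5
  b_6=4 ≤ 6
  b_7=5 ≤ 7
  b_8=5 ≤ 8
  b_9=7 ≤ 9
All bounds hold ⇒ YES

YES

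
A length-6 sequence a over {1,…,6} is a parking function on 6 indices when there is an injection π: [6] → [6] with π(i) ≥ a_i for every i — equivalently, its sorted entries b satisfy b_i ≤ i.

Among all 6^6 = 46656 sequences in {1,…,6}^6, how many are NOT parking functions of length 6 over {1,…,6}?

29849

#PF = (7−6)·7^(6−1) = 1 · 16807 = 16807 [KW]
Check (6,3,4,3,6,4) → sorted (3,3,4,4,6,6): b_1=3>1, not a PF.
Total 46656; non-PF = 46656−16807 = 29849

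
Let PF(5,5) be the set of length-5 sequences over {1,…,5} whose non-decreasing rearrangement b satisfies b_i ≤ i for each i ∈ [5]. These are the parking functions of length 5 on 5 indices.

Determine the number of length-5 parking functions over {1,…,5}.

1296

#PF = (5+1−5)·(5+1)^{5−1} = 1·1296 = 1296 [KW]
E.g. (1,4,2,5,1) → sorted (1,1,2,4,5): b_i ≤ i ∀i, a PF.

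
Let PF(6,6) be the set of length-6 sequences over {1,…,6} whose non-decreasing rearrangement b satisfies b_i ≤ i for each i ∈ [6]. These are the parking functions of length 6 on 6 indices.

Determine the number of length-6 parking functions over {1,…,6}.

16807

#PF = (7−6)·7^(6−1) = 1 · 16807 = 16807 (Pollak)
E.g. (2,6,1,3,4,3) → sorted (1,2,3,3,4,6): b_i ≤ i ∀i, a PF.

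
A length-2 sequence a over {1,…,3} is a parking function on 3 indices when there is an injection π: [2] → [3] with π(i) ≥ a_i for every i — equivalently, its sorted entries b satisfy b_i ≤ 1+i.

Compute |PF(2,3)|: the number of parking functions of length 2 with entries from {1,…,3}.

|PF(2,3)| = (3−2+1)·(3+1)^(2−1) = 2×4 = 8 (Konheim–Weiss)
Check (1,1) → sorted (1,1): b_i ≤ 1+i ∀i, a PF.

8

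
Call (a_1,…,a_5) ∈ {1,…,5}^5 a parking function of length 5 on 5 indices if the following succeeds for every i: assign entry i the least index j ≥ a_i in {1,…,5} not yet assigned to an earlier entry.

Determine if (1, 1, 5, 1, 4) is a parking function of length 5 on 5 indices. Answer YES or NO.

YES

Order a: b = (1, 1, 1, 4, 5).
  b_1=1 ≤ 1
  b_2=1 ≤ 2
  b_3=1 ≤ 3
  b_4=4 ≤ 4
  b_5=5 ≤ 5
All bounds hold ⇒ YES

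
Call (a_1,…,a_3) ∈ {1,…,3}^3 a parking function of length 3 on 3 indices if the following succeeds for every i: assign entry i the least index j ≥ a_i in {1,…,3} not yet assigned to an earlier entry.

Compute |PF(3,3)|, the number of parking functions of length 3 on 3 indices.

16

#PF = (3−3+1)·(3+1)^(3−1) = 1 · 16 = 16 (Pollak)
Check (2,1,1) → sorted (1,1,2): b_i ≤ i ∀i, a PF.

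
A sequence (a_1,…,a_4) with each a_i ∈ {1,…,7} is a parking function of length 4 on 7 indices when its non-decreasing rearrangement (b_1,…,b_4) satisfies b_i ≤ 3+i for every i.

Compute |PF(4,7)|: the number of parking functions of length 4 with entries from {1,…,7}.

#PF = 4·8^3 = 4 · 512 = 2048 (Pollak)
Check (3,1,7,1) → sorted (1,1,3,7): b_i ≤ 3+i ∀i, a PF.

2048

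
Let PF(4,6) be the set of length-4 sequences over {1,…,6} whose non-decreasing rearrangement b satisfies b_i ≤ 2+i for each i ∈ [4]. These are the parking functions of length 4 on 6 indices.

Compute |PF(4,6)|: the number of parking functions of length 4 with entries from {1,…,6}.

1029

|PF| = (7−4)·7^(4−1) = 3×343 = 1029 (Konheim–Weiss)
Check (3,6,5,3) → sorted (3,3,5,6): b_i ≤ 2+i ∀i, a PF.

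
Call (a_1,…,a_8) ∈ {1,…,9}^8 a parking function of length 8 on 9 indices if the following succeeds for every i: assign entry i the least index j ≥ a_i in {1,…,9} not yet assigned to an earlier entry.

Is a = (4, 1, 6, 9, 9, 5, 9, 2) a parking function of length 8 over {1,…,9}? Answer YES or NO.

Sorted: b = (1, 2, 4, 5, 6, 9, 9, 9).
  b_1=1 ≤ 2
  b_2=2 ≤ 3
  b_3=4 ≤ 4
  b_4=5 ≤ 5
  b_5=6 ≤ 6
  b_6=9 > 7
  fails at i=6 ⇒ NO

NO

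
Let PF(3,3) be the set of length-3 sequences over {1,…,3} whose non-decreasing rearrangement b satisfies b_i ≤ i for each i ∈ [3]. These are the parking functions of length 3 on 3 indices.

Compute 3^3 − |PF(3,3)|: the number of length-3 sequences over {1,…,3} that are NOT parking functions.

11

Count = (3−3+1)·(3+1)^(3−1) = 1 · 16 = 16 [KW]
One tuple (2,3,3) → sorted (2,3,3): b_1=2>1, not a PF.
So 27 − 16 = 11 fail.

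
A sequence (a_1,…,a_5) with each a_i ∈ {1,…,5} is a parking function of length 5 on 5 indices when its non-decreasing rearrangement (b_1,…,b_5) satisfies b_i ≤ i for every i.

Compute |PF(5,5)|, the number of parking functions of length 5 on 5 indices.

|PF(5,5)| = 1·6^4 = 1×1296 = 1296 (Pollak)
Check (3,4,1,1,1) → sorted (1,1,1,3,4): b_i ≤ i ∀i, a PF.

1296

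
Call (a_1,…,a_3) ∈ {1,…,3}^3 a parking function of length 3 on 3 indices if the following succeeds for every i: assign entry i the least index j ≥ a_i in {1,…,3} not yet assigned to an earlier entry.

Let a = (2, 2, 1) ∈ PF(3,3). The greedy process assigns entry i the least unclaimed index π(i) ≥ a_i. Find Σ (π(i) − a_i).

1

Σπ = 3·4/2 = 6 (π permutes [3]); Σa = 2+2+1 = 5; disp = 6−5 = 1.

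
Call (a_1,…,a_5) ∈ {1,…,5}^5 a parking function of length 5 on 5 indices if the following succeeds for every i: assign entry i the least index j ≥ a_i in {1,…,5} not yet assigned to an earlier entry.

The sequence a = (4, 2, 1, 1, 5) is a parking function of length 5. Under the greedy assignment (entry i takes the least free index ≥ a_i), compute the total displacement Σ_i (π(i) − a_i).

2

Σπ = 5·6/2 = 15 (π permutes [5]); Σa = 4+2+1+1+5 = 13; disp = 15−13 = 2.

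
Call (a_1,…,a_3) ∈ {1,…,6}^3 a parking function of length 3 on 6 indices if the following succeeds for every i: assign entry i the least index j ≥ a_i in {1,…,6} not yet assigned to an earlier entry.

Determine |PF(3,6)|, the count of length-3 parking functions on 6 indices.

196

|PF| = (7−3)·7^(3−1) = 4·49 = 196 (Pollak)
One tuple (5,5,3) → sorted (3,5,5): b_i ≤ 3+i ∀i, a PF.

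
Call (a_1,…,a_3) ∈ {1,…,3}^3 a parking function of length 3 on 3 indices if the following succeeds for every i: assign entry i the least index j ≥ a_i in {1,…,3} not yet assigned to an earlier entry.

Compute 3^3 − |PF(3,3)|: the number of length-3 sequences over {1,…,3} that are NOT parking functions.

Count = (3−3+1)·(3+1)^(3−1) = 1·16 = 16
Check (3,3,3) → sorted (3,3,3): b_1=3>1, not a PF.
Total 27; non-PF = 27−16 = 11

11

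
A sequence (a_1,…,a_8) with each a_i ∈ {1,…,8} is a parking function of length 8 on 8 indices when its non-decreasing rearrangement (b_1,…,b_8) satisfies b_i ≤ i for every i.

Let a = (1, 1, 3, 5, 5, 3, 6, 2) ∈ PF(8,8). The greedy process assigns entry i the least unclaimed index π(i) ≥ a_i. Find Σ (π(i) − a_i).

Σπ = 8·9/2 = 36 (π permutes [8]); Σa = 1+1+3+5+5+3+6+2 = 26; disp = 36−26 = 10.

10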